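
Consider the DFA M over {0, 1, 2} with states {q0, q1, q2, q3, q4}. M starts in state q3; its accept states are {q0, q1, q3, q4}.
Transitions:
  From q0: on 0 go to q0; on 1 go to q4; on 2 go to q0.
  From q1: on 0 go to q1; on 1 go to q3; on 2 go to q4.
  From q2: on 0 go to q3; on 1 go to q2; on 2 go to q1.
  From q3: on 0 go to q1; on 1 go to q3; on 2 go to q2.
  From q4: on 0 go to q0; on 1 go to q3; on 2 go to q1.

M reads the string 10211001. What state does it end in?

q3

q3 --1--> q3
q3 --0--> q1
q1 --2--> q4
q4 --1--> q3
q3 --1--> q3
q3 --0--> q1
q1 --0--> q1
q1 --1--> q3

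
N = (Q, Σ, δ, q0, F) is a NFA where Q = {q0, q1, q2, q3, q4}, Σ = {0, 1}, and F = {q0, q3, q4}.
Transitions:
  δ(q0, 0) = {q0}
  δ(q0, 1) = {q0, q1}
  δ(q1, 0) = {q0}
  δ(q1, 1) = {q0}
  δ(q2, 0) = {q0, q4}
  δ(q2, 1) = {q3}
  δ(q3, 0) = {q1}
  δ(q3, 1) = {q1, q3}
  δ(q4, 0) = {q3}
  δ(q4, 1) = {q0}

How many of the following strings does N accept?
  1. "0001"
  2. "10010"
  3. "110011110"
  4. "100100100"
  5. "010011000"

"0001": accepted
"10010": accepted
"110011110": accepted
"100100100": accepted
"010011000": accepted

5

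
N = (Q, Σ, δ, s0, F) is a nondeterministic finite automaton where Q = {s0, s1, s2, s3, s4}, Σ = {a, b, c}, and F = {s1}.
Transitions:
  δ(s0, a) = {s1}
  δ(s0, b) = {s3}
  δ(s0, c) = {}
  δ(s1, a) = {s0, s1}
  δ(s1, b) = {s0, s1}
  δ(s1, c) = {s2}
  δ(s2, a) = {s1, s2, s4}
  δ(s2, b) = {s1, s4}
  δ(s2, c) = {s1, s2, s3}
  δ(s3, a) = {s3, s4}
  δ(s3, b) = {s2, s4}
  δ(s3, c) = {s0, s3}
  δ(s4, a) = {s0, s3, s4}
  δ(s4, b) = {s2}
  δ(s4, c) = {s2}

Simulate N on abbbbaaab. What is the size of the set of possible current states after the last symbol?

Start: {s0}
read a: {s1}
read b: {s0, s1}
read b: {s0, s1, s3}
read b: {s0, s1, s2, s3, s4}
read b: {s0, s1, s2, s3, s4}
read a: {s0, s1, s2, s3, s4}
read a: {s0, s1, s2, s3, s4}
read a: {s0, s1, s2, s3, s4}
read b: {s0, s1, s2, s3, s4}
Final reachable set {s0, s1, s2, s3, s4} has 5 states.

5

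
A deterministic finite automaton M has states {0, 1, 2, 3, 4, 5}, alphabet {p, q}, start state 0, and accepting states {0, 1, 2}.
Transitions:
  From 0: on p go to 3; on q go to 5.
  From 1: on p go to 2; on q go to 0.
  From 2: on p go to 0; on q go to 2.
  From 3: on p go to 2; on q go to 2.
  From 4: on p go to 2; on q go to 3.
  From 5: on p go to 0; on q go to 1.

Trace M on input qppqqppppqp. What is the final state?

0 --q--> 5
5 --p--> 0
0 --p--> 3
3 --q--> 2
2 --q--> 2
2 --p--> 0
0 --p--> 3
3 --p--> 2
2 --p--> 0
0 --q--> 5
5 --p--> 0

0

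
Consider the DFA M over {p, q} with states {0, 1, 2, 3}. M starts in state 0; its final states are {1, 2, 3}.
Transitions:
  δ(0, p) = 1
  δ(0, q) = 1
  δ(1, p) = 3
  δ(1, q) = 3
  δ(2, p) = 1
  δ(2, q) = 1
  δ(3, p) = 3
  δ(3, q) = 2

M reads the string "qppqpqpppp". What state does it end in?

3

0 --q--> 1
1 --p--> 3
3 --p--> 3
3 --q--> 2
2 --p--> 1
1 --q--> 3
3 --p--> 3
3 --p--> 3
3 --p--> 3
3 --p--> 3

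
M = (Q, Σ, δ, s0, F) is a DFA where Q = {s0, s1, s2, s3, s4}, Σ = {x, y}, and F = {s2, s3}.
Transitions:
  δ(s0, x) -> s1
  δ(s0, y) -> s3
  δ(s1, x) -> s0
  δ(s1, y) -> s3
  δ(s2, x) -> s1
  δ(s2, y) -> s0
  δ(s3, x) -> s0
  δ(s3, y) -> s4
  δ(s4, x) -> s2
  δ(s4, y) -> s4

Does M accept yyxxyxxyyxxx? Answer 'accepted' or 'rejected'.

rejected

s0 --y--> s3
s3 --y--> s4
s4 --x--> s2
s2 --x--> s1
s1 --y--> s3
s3 --x--> s0
s0 --x--> s1
s1 --y--> s3
s3 --y--> s4
s4 --x--> s2
s2 --x--> s1
s1 --x--> s0
End in state s0, which is not an accepting state.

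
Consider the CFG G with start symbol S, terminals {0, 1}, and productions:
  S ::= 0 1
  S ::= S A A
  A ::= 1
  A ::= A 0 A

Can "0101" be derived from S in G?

no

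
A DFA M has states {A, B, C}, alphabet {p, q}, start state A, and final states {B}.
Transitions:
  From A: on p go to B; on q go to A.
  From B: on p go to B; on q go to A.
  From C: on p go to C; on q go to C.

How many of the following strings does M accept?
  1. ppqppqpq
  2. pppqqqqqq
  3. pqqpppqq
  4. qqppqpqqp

ppqppqpq: rejected
pppqqqqqq: rejected
pqqpppqq: rejected
qqppqpqqp: accepted

1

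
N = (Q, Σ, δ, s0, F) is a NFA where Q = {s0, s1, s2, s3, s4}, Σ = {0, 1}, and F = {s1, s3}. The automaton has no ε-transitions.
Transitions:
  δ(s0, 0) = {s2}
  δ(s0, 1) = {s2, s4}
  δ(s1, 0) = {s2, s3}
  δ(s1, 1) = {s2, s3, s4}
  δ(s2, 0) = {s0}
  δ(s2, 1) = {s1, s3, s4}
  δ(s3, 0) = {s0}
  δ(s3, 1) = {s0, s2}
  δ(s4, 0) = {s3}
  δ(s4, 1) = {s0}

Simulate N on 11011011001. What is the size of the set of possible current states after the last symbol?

Start: {s0}
read 1: {s2, s4}
read 1: {s0, s1, s3, s4}
read 0: {s0, s2, s3}
read 1: {s0, s1, s2, s3, s4}
read 1: {s0, s1, s2, s3, s4}
read 0: {s0, s2, s3}
read 1: {s0, s1, s2, s3, s4}
read 1: {s0, s1, s2, s3, s4}
read 0: {s0, s2, s3}
read 0: {s0, s2}
read 1: {s1, s2, s3, s4}
Final reachable set {s1, s2, s3, s4} has 4 states.

4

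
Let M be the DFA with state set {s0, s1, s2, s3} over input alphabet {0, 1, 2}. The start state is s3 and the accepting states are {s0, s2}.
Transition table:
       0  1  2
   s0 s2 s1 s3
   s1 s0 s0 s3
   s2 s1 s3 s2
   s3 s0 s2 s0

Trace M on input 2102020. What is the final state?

s3 --2--> s0
s0 --1--> s1
s1 --0--> s0
s0 --2--> s3
s3 --0--> s0
s0 --2--> s3
s3 --0--> s0

s0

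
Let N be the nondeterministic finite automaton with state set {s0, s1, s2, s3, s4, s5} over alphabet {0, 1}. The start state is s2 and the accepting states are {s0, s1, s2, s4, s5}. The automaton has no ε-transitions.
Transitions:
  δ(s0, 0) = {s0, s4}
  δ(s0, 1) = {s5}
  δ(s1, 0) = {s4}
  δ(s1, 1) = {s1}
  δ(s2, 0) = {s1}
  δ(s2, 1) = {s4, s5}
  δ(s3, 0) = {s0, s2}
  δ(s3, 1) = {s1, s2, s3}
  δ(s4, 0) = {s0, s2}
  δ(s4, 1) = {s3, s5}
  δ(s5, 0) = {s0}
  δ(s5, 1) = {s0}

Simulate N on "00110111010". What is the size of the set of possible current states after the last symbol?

3

Start: {s2}
read 0: {s1}
read 0: {s4}
read 1: {s3, s5}
read 1: {s0, s1, s2, s3}
read 0: {s0, s1, s2, s4}
read 1: {s1, s3, s4, s5}
read 1: {s0, s1, s2, s3, s5}
read 1: {s0, s1, s2, s3, s4, s5}
read 0: {s0, s1, s2, s4}
read 1: {s1, s3, s4, s5}
read 0: {s0, s2, s4}
Final reachable set {s0, s2, s4} has 3 states.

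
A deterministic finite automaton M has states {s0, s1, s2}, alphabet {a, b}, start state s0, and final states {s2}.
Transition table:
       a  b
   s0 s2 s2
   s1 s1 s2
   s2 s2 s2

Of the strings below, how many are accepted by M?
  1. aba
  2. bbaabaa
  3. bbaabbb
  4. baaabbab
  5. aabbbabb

aba: accepted
bbaabaa: accepted
bbaabbb: accepted
baaabbab: accepted
aabbbabb: accepted

5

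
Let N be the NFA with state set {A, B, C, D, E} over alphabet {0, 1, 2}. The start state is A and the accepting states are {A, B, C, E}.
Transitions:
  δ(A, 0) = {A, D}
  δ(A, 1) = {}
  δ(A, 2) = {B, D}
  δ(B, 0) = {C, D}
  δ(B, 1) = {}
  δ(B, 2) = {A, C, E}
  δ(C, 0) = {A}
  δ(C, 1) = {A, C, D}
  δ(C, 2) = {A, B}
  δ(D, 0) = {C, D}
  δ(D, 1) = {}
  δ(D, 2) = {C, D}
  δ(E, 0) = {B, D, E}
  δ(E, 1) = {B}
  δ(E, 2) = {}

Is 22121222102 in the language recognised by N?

Start: {A}
read 2: {B, D}
read 2: {A, C, D, E}
read 1: {A, B, C, D}
read 2: {A, B, C, D, E}
read 1: {A, B, C, D}
read 2: {A, B, C, D, E}
read 2: {A, B, C, D, E}
read 2: {A, B, C, D, E}
read 1: {A, B, C, D}
read 0: {A, C, D}
read 2: {A, B, C, D}
Reachable ∩ accepting = {A, B, C} — nonempty.

accepted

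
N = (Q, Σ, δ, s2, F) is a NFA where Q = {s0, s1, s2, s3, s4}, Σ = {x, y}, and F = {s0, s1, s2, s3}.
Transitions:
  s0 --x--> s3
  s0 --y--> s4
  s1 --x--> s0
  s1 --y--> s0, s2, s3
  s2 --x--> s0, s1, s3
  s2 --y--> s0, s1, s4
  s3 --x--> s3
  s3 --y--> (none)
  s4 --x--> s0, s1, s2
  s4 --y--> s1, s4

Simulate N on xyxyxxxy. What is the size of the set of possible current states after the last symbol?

1

Start: {s2}
read x: {s0, s1, s3}
read y: {s0, s2, s3, s4}
read x: {s0, s1, s2, s3}
read y: {s0, s1, s2, s3, s4}
read x: {s0, s1, s2, s3}
read x: {s0, s1, s3}
read x: {s0, s3}
read y: {s4}
Final reachable set {s4} has 1 state.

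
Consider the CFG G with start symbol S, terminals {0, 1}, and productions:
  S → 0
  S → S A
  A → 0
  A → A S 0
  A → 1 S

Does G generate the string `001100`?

no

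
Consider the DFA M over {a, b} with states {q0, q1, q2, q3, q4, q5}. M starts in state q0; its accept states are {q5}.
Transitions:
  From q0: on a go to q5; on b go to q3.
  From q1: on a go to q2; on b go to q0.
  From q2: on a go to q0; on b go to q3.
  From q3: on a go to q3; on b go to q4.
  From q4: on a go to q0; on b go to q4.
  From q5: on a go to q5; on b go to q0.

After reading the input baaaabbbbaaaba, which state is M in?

q5

q0 --b--> q3
q3 --a--> q3
q3 --a--> q3
q3 --a--> q3
q3 --a--> q3
q3 --b--> q4
q4 --b--> q4
q4 --b--> q4
q4 --b--> q4
q4 --a--> q0
q0 --a--> q5
q5 --a--> q5
q5 --b--> q0
q0 --a--> q5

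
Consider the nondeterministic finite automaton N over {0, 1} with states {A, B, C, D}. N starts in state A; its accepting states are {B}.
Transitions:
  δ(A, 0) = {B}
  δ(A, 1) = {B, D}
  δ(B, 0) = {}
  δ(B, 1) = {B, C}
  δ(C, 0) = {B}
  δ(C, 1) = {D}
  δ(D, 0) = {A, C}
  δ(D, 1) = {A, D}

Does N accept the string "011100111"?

accepted

Start: {A}
read 0: {B}
read 1: {B, C}
read 1: {B, C, D}
read 1: {A, B, C, D}
read 0: {A, B, C}
read 0: {B}
read 1: {B, C}
read 1: {B, C, D}
read 1: {A, B, C, D}
Reachable ∩ accepting = {B} — nonempty.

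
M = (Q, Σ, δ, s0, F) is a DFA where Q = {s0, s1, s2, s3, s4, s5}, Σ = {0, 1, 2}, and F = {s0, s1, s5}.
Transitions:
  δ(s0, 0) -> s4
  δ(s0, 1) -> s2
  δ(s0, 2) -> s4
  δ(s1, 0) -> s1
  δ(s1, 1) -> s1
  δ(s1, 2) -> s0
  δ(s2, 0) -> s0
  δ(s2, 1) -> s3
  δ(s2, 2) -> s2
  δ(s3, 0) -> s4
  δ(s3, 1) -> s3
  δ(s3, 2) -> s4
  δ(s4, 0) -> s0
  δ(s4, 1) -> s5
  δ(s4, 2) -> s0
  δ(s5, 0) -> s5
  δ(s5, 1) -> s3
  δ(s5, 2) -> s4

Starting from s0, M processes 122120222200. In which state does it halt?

s0

s0 --1--> s2
s2 --2--> s2
s2 --2--> s2
s2 --1--> s3
s3 --2--> s4
s4 --0--> s0
s0 --2--> s4
s4 --2--> s0
s0 --2--> s4
s4 --2--> s0
s0 --0--> s4
s4 --0--> s0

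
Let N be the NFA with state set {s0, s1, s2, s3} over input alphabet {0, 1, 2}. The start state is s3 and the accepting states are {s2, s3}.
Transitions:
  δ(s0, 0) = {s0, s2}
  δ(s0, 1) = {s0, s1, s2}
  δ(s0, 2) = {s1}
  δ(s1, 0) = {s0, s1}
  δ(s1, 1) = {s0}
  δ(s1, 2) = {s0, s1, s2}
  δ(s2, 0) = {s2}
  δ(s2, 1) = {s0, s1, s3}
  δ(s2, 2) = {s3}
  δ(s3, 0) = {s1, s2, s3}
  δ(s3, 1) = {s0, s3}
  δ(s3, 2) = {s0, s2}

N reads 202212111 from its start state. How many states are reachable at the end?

Start: {s3}
read 2: {s0, s2}
read 0: {s0, s2}
read 2: {s1, s3}
read 2: {s0, s1, s2}
read 1: {s0, s1, s2, s3}
read 2: {s0, s1, s2, s3}
read 1: {s0, s1, s2, s3}
read 1: {s0, s1, s2, s3}
read 1: {s0, s1, s2, s3}
Final reachable set {s0, s1, s2, s3} has 4 states.

4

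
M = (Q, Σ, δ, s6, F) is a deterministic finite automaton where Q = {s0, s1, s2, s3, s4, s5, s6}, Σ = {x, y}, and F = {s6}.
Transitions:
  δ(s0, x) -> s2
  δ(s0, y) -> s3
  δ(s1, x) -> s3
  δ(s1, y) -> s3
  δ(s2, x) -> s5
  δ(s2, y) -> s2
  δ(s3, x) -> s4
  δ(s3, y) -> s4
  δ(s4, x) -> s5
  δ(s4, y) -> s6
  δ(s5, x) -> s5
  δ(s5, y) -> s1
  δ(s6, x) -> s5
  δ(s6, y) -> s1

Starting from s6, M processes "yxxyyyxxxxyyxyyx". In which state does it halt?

s6 --y--> s1
s1 --x--> s3
s3 --x--> s4
s4 --y--> s6
s6 --y--> s1
s1 --y--> s3
s3 --x--> s4
s4 --x--> s5
s5 --x--> s5
s5 --x--> s5
s5 --y--> s1
s1 --y--> s3
s3 --x--> s4
s4 --y--> s6
s6 --y--> s1
s1 --x--> s3

s3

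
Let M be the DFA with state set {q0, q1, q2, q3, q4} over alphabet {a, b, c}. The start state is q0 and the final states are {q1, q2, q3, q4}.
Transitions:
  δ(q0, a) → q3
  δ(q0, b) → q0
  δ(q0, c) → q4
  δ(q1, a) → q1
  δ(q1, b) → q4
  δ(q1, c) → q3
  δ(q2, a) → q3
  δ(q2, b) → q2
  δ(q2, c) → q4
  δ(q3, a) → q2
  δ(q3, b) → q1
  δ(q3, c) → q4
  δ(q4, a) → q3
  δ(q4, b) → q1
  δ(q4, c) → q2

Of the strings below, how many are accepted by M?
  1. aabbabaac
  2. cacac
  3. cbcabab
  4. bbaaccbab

4

aabbabaac: accepted
cacac: accepted
cbcabab: accepted
bbaaccbab: accepted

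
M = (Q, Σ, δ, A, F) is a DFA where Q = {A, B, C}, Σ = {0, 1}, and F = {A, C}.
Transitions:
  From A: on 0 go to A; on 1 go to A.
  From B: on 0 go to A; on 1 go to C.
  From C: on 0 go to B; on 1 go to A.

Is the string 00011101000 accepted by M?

accepted

A --0--> A
A --0--> A
A --0--> A
A --1--> A
A --1--> A
A --1--> A
A --0--> A
A --1--> A
A --0--> A
A --0--> A
A --0--> A
End in state A, which is an accepting state.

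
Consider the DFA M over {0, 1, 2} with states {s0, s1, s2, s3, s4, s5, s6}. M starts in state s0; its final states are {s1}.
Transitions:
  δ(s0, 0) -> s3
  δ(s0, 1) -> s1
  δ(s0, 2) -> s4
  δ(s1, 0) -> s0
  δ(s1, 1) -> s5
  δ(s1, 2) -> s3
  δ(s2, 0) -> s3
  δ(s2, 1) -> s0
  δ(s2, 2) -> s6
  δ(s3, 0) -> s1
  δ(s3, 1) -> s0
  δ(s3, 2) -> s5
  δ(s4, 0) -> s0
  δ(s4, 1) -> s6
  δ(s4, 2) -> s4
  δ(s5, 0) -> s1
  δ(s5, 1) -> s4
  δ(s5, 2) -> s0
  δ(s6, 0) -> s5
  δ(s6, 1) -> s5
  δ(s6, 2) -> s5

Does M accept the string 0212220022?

rejected

s0 --0--> s3
s3 --2--> s5
s5 --1--> s4
s4 --2--> s4
s4 --2--> s4
s4 --2--> s4
s4 --0--> s0
s0 --0--> s3
s3 --2--> s5
s5 --2--> s0
End in state s0, which is not an accepting state.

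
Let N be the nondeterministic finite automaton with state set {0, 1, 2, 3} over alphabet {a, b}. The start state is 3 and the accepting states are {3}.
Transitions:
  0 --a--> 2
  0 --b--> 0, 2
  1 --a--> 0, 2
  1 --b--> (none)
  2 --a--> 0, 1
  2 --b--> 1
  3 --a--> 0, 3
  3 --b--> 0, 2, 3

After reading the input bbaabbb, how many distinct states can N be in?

Start: {3}
read b: {0, 2, 3}
read b: {0, 1, 2, 3}
read a: {0, 1, 2, 3}
read a: {0, 1, 2, 3}
read b: {0, 1, 2, 3}
read b: {0, 1, 2, 3}
read b: {0, 1, 2, 3}
Final reachable set {0, 1, 2, 3} has 4 states.

4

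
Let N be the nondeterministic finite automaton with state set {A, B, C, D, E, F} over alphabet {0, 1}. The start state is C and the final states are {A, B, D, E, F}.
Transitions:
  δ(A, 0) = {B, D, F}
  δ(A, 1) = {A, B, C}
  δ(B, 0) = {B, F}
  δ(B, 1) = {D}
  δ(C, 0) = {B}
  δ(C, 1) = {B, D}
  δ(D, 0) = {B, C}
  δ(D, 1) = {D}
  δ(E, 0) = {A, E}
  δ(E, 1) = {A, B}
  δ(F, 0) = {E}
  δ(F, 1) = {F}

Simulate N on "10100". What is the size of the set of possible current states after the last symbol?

4

Start: {C}
read 1: {B, D}
read 0: {B, C, F}
read 1: {B, D, F}
read 0: {B, C, E, F}
read 0: {A, B, E, F}
Final reachable set {A, B, E, F} has 4 states.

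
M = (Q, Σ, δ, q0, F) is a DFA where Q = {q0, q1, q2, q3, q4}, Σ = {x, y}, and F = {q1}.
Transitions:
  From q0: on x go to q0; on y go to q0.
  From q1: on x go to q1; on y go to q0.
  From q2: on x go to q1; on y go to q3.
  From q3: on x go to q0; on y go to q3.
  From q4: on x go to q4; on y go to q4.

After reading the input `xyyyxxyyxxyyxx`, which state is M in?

q0 --x--> q0
q0 --y--> q0
q0 --y--> q0
q0 --y--> q0
q0 --x--> q0
q0 --x--> q0
q0 --y--> q0
q0 --y--> q0
q0 --x--> q0
q0 --x--> q0
q0 --y--> q0
q0 --y--> q0
q0 --x--> q0
q0 --x--> q0

q0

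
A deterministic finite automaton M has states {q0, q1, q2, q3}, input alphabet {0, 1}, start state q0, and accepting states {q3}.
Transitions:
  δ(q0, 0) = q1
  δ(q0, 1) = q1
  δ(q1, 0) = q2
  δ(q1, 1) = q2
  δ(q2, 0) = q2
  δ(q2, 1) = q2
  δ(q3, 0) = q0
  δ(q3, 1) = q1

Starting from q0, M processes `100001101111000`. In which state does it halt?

q0 --1--> q1
q1 --0--> q2
q2 --0--> q2
q2 --0--> q2
q2 --0--> q2
q2 --1--> q2
q2 --1--> q2
q2 --0--> q2
q2 --1--> q2
q2 --1--> q2
q2 --1--> q2
q2 --1--> q2
q2 --0--> q2
q2 --0--> q2
q2 --0--> q2

q2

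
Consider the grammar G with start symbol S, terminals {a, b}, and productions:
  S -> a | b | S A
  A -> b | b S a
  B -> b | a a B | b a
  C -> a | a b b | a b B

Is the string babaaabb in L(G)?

no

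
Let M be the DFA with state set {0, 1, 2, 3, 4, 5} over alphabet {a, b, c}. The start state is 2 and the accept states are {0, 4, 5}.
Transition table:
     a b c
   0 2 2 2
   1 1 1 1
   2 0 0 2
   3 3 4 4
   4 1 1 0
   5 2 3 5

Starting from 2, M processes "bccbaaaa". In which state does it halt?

0

2 --b--> 0
0 --c--> 2
2 --c--> 2
2 --b--> 0
0 --a--> 2
2 --a--> 0
0 --a--> 2
2 --a--> 0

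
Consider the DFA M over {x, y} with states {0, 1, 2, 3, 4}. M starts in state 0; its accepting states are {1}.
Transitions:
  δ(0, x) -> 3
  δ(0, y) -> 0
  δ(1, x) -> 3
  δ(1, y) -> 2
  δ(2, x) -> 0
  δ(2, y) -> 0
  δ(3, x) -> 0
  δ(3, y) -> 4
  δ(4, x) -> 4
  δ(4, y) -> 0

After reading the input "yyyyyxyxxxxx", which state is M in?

4

0 --y--> 0
0 --y--> 0
0 --y--> 0
0 --y--> 0
0 --y--> 0
0 --x--> 3
3 --y--> 4
4 --x--> 4
4 --x--> 4
4 --x--> 4
4 --x--> 4
4 --x--> 4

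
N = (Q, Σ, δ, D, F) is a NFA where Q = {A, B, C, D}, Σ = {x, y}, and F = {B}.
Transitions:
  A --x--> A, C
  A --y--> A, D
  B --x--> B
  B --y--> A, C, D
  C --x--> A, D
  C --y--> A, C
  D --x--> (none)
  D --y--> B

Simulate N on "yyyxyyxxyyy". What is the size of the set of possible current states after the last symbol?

4

Start: {D}
read y: {B}
read y: {A, C, D}
read y: {A, B, C, D}
read x: {A, B, C, D}
read y: {A, B, C, D}
read y: {A, B, C, D}
read x: {A, B, C, D}
read x: {A, B, C, D}
read y: {A, B, C, D}
read y: {A, B, C, D}
read y: {A, B, C, D}
Final reachable set {A, B, C, D} has 4 states.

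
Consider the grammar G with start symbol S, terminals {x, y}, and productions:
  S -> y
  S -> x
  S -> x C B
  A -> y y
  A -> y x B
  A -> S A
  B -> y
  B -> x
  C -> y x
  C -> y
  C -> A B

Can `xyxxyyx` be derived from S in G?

no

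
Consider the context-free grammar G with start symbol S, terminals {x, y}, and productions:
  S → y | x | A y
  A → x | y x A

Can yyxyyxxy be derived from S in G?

no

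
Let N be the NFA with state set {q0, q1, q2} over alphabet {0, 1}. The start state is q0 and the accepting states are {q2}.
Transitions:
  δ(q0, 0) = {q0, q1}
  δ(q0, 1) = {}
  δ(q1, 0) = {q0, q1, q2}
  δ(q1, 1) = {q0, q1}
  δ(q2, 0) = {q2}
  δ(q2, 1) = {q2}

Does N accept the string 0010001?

Start: {q0}
read 0: {q0, q1}
read 0: {q0, q1, q2}
read 1: {q0, q1, q2}
read 0: {q0, q1, q2}
read 0: {q0, q1, q2}
read 0: {q0, q1, q2}
read 1: {q0, q1, q2}
Reachable ∩ accepting = {q2} — nonempty.

accepted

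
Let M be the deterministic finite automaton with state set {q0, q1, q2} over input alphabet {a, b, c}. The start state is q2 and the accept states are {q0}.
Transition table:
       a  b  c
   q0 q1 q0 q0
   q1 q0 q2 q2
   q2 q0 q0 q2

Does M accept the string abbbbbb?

accepted

q2 --a--> q0
q0 --b--> q0
q0 --b--> q0
q0 --b--> q0
q0 --b--> q0
q0 --b--> q0
q0 --b--> q0
End in state q0, which is an accepting state.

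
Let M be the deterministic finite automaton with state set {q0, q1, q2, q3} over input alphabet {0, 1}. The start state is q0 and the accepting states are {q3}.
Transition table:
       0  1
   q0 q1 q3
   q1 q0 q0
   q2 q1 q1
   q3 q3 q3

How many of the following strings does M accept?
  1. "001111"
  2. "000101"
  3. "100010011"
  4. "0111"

3

"001111": accepted
"000101": rejected
"100010011": accepted
"0111": accepted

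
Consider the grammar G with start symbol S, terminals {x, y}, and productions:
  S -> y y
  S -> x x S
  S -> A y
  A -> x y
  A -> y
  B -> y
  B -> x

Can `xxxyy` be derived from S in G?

S ⇒ xxS ⇒ xxAy ⇒ xxxyy

yes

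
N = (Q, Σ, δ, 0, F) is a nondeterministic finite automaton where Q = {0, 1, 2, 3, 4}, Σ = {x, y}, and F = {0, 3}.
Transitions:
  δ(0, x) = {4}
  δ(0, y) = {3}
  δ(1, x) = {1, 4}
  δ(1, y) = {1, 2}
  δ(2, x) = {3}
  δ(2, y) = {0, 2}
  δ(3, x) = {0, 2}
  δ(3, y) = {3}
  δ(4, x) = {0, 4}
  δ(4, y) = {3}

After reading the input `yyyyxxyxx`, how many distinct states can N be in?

2

Start: {0}
read y: {3}
read y: {3}
read y: {3}
read y: {3}
read x: {0, 2}
read x: {3, 4}
read y: {3}
read x: {0, 2}
read x: {3, 4}
Final reachable set {3, 4} has 2 states.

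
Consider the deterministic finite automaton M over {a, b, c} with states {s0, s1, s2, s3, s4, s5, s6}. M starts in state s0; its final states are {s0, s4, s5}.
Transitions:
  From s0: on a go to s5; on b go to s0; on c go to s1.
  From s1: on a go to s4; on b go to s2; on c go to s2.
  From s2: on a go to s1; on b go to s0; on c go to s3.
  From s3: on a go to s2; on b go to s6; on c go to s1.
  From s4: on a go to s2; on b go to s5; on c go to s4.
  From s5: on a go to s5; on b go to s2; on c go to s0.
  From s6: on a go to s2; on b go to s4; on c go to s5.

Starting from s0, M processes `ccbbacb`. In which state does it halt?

s0

s0 --c--> s1
s1 --c--> s2
s2 --b--> s0
s0 --b--> s0
s0 --a--> s5
s5 --c--> s0
s0 --b--> s0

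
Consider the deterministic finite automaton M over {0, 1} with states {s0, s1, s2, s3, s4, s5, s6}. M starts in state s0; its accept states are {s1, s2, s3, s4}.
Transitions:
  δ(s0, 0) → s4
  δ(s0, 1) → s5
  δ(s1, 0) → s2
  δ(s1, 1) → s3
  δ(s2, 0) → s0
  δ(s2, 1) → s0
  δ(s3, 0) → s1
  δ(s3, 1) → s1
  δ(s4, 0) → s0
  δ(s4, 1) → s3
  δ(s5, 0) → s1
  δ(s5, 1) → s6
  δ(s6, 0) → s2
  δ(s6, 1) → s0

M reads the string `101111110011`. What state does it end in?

s0 --1--> s5
s5 --0--> s1
s1 --1--> s3
s3 --1--> s1
s1 --1--> s3
s3 --1--> s1
s1 --1--> s3
s3 --1--> s1
s1 --0--> s2
s2 --0--> s0
s0 --1--> s5
s5 --1--> s6

s6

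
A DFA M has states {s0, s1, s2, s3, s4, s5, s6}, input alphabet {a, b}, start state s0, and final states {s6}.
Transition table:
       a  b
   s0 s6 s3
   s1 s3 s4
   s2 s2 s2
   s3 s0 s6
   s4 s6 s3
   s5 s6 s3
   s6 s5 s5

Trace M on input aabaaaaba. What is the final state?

s6

s0 --a--> s6
s6 --a--> s5
s5 --b--> s3
s3 --a--> s0
s0 --a--> s6
s6 --a--> s5
s5 --a--> s6
s6 --b--> s5
s5 --a--> s6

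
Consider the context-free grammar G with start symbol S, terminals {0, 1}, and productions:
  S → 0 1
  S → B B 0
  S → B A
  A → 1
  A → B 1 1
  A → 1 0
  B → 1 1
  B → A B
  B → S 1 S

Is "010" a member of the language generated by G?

no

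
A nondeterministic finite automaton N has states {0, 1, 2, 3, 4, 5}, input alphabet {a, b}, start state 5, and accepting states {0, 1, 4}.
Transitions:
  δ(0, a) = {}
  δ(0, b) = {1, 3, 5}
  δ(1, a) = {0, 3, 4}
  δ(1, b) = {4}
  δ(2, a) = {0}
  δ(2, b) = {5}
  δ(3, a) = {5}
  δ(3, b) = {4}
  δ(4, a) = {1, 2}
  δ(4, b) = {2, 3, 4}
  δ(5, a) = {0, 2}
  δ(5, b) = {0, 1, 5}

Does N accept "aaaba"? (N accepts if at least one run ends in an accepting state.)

rejected

Start: {5}
read a: {0, 2}
read a: {0}
read a: {}
The reachable set is empty and stays empty for the remaining 2 symbols.
Reachable ∩ accepting = {} — empty.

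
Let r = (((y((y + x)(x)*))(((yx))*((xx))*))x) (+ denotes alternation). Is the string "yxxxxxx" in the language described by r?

yes

Split as yxxxxx·x: ((y((y+x)(x)*))(((yx))*((xx))*)) matches yxxxxx and x matches x.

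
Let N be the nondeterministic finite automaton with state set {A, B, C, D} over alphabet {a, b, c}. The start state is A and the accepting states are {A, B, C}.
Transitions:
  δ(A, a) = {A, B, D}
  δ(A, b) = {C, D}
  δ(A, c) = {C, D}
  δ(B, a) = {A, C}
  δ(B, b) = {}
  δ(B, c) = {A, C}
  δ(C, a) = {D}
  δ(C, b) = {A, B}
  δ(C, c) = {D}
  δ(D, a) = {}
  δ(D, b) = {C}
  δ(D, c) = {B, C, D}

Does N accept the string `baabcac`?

rejected

Start: {A}
read b: {C, D}
read a: {D}
read a: {}
The reachable set is empty and stays empty for the remaining 4 symbols.
Reachable ∩ accepting = {} — empty.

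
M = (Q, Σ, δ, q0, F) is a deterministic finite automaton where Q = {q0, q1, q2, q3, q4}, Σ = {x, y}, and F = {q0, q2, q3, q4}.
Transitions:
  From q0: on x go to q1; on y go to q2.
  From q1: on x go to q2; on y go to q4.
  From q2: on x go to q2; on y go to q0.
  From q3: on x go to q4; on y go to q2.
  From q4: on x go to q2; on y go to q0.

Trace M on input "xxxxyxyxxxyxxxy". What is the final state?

q0 --x--> q1
q1 --x--> q2
q2 --x--> q2
q2 --x--> q2
q2 --y--> q0
q0 --x--> q1
q1 --y--> q4
q4 --x--> q2
q2 --x--> q2
q2 --x--> q2
q2 --y--> q0
q0 --x--> q1
q1 --x--> q2
q2 --x--> q2
q2 --y--> q0

q0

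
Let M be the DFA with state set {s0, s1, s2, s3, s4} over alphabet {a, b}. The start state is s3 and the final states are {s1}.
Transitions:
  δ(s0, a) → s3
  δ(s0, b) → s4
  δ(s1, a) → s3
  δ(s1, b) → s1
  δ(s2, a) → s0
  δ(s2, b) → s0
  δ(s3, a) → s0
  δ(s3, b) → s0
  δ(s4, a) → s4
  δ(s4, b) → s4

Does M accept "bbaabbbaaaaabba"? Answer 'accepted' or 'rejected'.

rejected

s3 --b--> s0
s0 --b--> s4
s4 --a--> s4
s4 --a--> s4
s4 --b--> s4
s4 --b--> s4
s4 --b--> s4
s4 --a--> s4
s4 --a--> s4
s4 --a--> s4
s4 --a--> s4
s4 --a--> s4
s4 --b--> s4
s4 --b--> s4
s4 --a--> s4
End in state s4, which is not an accepting state.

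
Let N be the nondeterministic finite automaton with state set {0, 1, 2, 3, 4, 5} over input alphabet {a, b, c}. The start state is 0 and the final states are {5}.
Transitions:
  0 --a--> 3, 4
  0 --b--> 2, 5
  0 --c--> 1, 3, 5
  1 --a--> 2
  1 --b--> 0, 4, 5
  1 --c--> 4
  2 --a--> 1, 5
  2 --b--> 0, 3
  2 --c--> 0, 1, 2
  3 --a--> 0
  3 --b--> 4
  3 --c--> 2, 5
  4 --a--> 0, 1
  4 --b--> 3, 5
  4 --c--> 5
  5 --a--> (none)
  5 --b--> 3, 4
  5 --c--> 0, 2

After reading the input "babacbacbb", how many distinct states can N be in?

4

Start: {0}
read b: {2, 5}
read a: {1, 5}
read b: {0, 3, 4, 5}
read a: {0, 1, 3, 4}
read c: {1, 2, 3, 4, 5}
read b: {0, 3, 4, 5}
read a: {0, 1, 3, 4}
read c: {1, 2, 3, 4, 5}
read b: {0, 3, 4, 5}
read b: {2, 3, 4, 5}
Final reachable set {2, 3, 4, 5} has 4 states.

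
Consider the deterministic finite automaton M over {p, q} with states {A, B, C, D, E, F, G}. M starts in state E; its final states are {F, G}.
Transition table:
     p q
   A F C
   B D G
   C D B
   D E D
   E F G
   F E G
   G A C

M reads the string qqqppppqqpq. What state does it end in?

D

E --q--> G
G --q--> C
C --q--> B
B --p--> D
D --p--> E
E --p--> F
F --p--> E
E --q--> G
G --q--> C
C --p--> D
D --q--> D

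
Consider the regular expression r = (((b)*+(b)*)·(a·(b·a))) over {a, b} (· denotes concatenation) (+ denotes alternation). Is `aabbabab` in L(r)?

no

No split of aabbabab into u·v has ((b)*+(b)*) matching u and (a·(b·a)) matching v.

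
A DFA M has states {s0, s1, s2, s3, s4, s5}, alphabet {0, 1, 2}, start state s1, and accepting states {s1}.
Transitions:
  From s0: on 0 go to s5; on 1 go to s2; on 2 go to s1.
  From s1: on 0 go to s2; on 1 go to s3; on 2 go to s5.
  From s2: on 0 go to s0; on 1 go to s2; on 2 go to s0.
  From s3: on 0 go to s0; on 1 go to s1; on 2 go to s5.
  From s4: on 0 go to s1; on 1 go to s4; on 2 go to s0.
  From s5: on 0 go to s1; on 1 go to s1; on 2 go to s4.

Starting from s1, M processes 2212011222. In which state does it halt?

s0

s1 --2--> s5
s5 --2--> s4
s4 --1--> s4
s4 --2--> s0
s0 --0--> s5
s5 --1--> s1
s1 --1--> s3
s3 --2--> s5
s5 --2--> s4
s4 --2--> s0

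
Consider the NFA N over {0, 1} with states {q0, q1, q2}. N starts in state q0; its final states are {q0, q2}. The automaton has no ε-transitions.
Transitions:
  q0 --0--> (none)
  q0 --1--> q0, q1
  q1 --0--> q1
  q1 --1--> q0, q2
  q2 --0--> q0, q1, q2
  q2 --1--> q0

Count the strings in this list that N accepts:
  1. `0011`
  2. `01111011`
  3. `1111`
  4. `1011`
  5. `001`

2

`0011`: rejected
`01111011`: rejected
`1111`: accepted
`1011`: accepted
`001`: rejected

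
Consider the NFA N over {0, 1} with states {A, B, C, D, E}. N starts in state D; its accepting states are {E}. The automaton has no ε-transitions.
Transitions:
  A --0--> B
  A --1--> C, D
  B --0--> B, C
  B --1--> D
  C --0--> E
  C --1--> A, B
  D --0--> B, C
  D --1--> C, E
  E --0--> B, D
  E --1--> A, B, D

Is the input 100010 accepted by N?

rejected

Start: {D}
read 1: {C, E}
read 0: {B, D, E}
read 0: {B, C, D}
read 0: {B, C, E}
read 1: {A, B, D}
read 0: {B, C}
Reachable ∩ accepting = {} — empty.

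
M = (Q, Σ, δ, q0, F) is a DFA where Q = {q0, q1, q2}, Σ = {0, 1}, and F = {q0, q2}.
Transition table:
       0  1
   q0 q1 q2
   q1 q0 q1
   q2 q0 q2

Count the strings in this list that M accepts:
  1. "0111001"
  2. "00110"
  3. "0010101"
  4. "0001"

2

"0111001": rejected
"00110": accepted
"0010101": accepted
"0001": rejected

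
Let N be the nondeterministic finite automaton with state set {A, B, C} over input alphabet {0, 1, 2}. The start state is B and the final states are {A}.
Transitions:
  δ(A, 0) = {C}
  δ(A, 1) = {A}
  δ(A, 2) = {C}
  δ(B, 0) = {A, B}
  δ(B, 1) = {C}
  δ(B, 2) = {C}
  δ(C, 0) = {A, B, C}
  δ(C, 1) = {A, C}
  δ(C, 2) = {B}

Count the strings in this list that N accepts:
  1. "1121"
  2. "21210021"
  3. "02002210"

3

"1121": accepted
"21210021": accepted
"02002210": accepted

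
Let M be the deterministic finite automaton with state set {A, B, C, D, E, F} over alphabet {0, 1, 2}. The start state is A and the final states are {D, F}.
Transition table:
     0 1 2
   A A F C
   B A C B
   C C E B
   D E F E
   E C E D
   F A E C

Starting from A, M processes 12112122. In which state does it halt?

A --1--> F
F --2--> C
C --1--> E
E --1--> E
E --2--> D
D --1--> F
F --2--> C
C --2--> B

B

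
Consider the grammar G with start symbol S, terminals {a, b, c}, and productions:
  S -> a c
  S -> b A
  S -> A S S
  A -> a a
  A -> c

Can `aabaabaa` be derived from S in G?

yes

S ⇒ ASS ⇒ aaSS ⇒ aabAS ⇒ aabaaS ⇒ aabaabA ⇒ aabaabaa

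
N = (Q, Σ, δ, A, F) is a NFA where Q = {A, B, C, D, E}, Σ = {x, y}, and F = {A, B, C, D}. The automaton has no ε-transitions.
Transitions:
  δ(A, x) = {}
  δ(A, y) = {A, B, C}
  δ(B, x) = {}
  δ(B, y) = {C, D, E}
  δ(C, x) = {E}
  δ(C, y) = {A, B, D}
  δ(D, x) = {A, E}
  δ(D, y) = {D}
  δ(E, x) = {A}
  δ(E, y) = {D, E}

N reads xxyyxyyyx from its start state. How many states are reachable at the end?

Start: {A}
read x: {}
The reachable set is empty and stays empty for the remaining 8 symbols.
Final reachable set {} has 0 states.

0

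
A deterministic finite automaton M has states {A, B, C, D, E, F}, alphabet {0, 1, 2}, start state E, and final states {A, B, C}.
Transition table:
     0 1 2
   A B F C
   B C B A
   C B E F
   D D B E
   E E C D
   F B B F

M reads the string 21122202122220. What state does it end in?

B

E --2--> D
D --1--> B
B --1--> B
B --2--> A
A --2--> C
C --2--> F
F --0--> B
B --2--> A
A --1--> F
F --2--> F
F --2--> F
F --2--> F
F --2--> F
F --0--> B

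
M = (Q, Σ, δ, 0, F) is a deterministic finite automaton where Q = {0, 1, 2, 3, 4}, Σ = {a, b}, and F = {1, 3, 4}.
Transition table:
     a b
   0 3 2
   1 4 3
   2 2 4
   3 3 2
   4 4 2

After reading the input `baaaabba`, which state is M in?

2

0 --b--> 2
2 --a--> 2
2 --a--> 2
2 --a--> 2
2 --a--> 2
2 --b--> 4
4 --b--> 2
2 --a--> 2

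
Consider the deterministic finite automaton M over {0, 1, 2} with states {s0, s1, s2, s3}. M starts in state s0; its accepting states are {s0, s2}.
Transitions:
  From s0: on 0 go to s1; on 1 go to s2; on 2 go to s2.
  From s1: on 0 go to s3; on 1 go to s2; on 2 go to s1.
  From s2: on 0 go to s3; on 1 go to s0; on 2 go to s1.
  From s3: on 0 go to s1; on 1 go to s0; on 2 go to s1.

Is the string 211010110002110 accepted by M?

rejected

s0 --2--> s2
s2 --1--> s0
s0 --1--> s2
s2 --0--> s3
s3 --1--> s0
s0 --0--> s1
s1 --1--> s2
s2 --1--> s0
s0 --0--> s1
s1 --0--> s3
s3 --0--> s1
s1 --2--> s1
s1 --1--> s2
s2 --1--> s0
s0 --0--> s1
End in state s1, which is not an accepting state.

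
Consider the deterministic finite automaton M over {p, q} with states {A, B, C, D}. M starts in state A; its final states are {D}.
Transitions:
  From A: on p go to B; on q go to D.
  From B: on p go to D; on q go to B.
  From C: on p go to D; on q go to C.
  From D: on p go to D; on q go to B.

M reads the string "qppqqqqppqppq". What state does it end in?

B

A --q--> D
D --p--> D
D --p--> D
D --q--> B
B --q--> B
B --q--> B
B --q--> B
B --p--> D
D --p--> D
D --q--> B
B --p--> D
D --p--> D
D --q--> B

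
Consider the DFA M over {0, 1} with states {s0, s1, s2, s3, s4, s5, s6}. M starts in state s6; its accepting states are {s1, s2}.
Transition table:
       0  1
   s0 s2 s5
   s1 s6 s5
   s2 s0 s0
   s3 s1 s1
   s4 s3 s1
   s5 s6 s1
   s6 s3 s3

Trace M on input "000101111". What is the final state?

s1

s6 --0--> s3
s3 --0--> s1
s1 --0--> s6
s6 --1--> s3
s3 --0--> s1
s1 --1--> s5
s5 --1--> s1
s1 --1--> s5
s5 --1--> s1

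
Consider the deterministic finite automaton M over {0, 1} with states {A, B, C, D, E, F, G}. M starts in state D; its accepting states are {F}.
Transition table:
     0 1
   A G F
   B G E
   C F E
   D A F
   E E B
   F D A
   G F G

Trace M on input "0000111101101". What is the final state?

D --0--> A
A --0--> G
G --0--> F
F --0--> D
D --1--> F
F --1--> A
A --1--> F
F --1--> A
A --0--> G
G --1--> G
G --1--> G
G --0--> F
F --1--> A

A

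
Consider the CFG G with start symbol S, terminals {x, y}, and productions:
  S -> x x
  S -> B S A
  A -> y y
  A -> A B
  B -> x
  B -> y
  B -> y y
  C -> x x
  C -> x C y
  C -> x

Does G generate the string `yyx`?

no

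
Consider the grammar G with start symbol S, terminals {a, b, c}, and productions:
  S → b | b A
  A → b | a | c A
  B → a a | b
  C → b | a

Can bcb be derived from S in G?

S ⇒ bA ⇒ bcA ⇒ bcb

yes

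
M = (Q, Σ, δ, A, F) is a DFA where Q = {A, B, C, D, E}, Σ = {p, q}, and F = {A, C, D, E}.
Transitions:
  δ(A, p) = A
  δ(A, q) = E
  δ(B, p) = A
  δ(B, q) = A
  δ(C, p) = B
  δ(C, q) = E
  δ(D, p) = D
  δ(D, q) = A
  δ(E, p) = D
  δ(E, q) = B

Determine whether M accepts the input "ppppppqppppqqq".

A --p--> A
A --p--> A
A --p--> A
A --p--> A
A --p--> A
A --p--> A
A --q--> E
E --p--> D
D --p--> D
D --p--> D
D --p--> D
D --q--> A
A --q--> E
E --q--> B
End in state B, which is not an accepting state.

rejected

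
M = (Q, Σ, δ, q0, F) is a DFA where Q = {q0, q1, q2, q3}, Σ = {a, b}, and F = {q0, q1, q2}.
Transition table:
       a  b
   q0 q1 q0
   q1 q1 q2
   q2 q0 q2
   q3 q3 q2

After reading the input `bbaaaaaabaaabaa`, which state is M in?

q1

q0 --b--> q0
q0 --b--> q0
q0 --a--> q1
q1 --a--> q1
q1 --a--> q1
q1 --a--> q1
q1 --a--> q1
q1 --a--> q1
q1 --b--> q2
q2 --a--> q0
q0 --a--> q1
q1 --a--> q1
q1 --b--> q2
q2 --a--> q0
q0 --a--> q1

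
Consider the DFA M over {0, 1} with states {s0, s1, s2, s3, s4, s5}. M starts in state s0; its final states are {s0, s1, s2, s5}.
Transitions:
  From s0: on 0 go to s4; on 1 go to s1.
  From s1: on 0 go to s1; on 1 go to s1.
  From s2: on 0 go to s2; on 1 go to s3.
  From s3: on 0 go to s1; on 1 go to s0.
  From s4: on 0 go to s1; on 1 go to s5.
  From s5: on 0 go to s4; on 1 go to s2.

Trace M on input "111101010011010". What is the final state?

s0 --1--> s1
s1 --1--> s1
s1 --1--> s1
s1 --1--> s1
s1 --0--> s1
s1 --1--> s1
s1 --0--> s1
s1 --1--> s1
s1 --0--> s1
s1 --0--> s1
s1 --1--> s1
s1 --1--> s1
s1 --0--> s1
s1 --1--> s1
s1 --0--> s1

s1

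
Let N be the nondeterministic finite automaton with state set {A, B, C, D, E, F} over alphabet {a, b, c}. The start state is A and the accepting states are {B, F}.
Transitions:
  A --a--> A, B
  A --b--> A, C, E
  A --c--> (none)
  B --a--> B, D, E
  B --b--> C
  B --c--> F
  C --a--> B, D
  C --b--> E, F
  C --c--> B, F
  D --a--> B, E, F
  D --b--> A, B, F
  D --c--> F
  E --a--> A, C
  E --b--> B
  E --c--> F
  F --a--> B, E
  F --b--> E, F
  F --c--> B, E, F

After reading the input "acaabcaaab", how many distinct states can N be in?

Start: {A}
read a: {A, B}
read c: {F}
read a: {B, E}
read a: {A, B, C, D, E}
read b: {A, B, C, E, F}
read c: {B, E, F}
read a: {A, B, C, D, E}
read a: {A, B, C, D, E, F}
read a: {A, B, C, D, E, F}
read b: {A, B, C, E, F}
Final reachable set {A, B, C, E, F} has 5 states.

5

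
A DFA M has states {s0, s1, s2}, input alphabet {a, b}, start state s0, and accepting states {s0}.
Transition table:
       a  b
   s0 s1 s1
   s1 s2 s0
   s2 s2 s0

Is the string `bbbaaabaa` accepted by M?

s0 --b--> s1
s1 --b--> s0
s0 --b--> s1
s1 --a--> s2
s2 --a--> s2
s2 --a--> s2
s2 --b--> s0
s0 --a--> s1
s1 --a--> s2
End in state s2, which is not an accepting state.

rejected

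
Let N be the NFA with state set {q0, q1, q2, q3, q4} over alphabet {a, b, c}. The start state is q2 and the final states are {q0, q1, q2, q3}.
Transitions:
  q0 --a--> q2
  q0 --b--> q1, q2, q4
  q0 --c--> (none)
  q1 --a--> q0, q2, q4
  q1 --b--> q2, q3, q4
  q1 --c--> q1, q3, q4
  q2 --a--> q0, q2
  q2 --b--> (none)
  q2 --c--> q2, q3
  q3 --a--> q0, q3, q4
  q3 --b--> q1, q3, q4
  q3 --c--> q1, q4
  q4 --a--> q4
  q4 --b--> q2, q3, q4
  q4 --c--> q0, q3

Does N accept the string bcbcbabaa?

rejected

Start: {q2}
read b: {}
The reachable set is empty and stays empty for the remaining 8 symbols.
Reachable ∩ accepting = {} — empty.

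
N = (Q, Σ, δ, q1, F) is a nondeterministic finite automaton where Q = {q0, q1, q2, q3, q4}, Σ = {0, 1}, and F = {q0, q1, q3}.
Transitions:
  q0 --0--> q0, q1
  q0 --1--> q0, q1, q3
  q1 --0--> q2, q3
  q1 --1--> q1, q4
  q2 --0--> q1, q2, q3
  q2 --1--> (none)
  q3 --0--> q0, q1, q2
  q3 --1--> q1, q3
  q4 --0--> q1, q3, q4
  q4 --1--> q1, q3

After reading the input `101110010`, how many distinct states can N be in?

5

Start: {q1}
read 1: {q1, q4}
read 0: {q1, q2, q3, q4}
read 1: {q1, q3, q4}
read 1: {q1, q3, q4}
read 1: {q1, q3, q4}
read 0: {q0, q1, q2, q3, q4}
read 0: {q0, q1, q2, q3, q4}
read 1: {q0, q1, q3, q4}
read 0: {q0, q1, q2, q3, q4}
Final reachable set {q0, q1, q2, q3, q4} has 5 states.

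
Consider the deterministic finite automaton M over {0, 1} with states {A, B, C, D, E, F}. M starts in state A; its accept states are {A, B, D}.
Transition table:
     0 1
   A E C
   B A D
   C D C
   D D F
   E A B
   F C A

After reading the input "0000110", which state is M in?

A --0--> E
E --0--> A
A --0--> E
E --0--> A
A --1--> C
C --1--> C
C --0--> D

D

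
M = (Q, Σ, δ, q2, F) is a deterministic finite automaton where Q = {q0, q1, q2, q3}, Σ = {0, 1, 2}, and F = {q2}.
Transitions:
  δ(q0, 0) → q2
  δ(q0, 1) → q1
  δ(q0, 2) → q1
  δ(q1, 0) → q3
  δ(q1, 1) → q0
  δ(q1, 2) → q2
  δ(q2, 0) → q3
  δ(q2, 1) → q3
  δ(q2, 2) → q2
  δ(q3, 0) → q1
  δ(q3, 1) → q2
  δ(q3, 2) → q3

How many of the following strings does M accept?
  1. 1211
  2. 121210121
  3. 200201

1

1211: rejected
121210121: rejected
200201: accepted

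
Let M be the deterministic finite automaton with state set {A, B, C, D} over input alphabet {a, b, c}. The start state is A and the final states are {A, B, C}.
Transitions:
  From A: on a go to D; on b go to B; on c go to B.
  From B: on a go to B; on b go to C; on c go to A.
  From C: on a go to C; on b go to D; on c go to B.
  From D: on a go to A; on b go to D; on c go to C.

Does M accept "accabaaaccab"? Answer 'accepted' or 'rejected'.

rejected

A --a--> D
D --c--> C
C --c--> B
B --a--> B
B --b--> C
C --a--> C
C --a--> C
C --a--> C
C --c--> B
B --c--> A
A --a--> D
D --b--> D
End in state D, which is not an accepting state.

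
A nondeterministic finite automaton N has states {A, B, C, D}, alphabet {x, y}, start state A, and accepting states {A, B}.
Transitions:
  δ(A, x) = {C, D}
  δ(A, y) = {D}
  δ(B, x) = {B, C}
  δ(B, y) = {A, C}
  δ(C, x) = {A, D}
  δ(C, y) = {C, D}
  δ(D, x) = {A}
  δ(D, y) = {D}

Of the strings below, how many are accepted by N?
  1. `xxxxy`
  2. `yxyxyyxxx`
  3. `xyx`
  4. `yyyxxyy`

`xxxxy`: rejected
`yxyxyyxxx`: accepted
`xyx`: accepted
`yyyxxyy`: rejected

2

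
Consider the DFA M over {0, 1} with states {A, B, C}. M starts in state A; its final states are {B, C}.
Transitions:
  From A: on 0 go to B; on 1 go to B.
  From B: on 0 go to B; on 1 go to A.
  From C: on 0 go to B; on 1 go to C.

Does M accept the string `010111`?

rejected

A --0--> B
B --1--> A
A --0--> B
B --1--> A
A --1--> B
B --1--> A
End in state A, which is not an accepting state.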